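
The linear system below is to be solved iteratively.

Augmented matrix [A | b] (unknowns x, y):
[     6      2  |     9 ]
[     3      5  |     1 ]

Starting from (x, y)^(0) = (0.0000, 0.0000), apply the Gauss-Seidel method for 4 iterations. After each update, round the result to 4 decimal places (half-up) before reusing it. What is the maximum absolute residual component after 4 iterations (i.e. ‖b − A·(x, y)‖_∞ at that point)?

0.0114

Iteration 1:
  x = (9 - (2)·0.0000) / (6) = 1.5000
  y = (1 - (3)·1.5000) / (5) = -0.7000
Iteration 2:
  x = (9 - (2)·-0.7000) / (6) = 1.7333
  y = (1 - (3)·1.7333) / (5) = -0.8400
Iteration 3:
  x = (9 - (2)·-0.8400) / (6) = 1.7800
  y = (1 - (3)·1.7800) / (5) = -0.8680
Iteration 4:
  x = (9 - (2)·-0.8680) / (6) = 1.7893
  y = (1 - (3)·1.7893) / (5) = -0.8736
Residual b − A·x = (0.0114, 0.0001); ∞-norm = 0.0114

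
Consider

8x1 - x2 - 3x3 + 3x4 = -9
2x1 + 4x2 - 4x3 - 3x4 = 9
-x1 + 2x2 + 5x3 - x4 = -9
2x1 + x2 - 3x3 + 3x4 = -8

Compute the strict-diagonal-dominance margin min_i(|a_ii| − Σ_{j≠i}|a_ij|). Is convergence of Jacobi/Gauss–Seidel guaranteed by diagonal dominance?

-5

row 1: |8| − (1+3+3) = 1
row 2: |4| − (2+4+3) = -5
row 3: |5| − (1+2+1) = 1
row 4: |3| − (2+1+3) = -3
minimum over rows = -5 → not strictly diagonally dominant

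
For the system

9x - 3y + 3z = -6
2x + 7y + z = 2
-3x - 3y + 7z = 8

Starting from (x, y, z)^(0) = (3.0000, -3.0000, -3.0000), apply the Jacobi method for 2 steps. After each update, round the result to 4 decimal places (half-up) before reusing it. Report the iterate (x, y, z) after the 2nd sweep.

Iteration 1:
  x = (-6 - (-3)·-3.0000 - (3)·-3.0000) / (9) = -0.6667
  y = (2 - (2)·3.0000 - (1)·-3.0000) / (7) = -0.1429
  z = (8 - (-3)·3.0000 - (-3)·-3.0000) / (7) = 1.1429
Iteration 2:
  x = (-6 - (-3)·-0.1429 - (3)·1.1429) / (9) = -1.0953
  y = (2 - (2)·-0.6667 - (1)·1.1429) / (7) = 0.3129
  z = (8 - (-3)·-0.6667 - (-3)·-0.1429) / (7) = 0.7959

(-1.0953, 0.3129, 0.7959)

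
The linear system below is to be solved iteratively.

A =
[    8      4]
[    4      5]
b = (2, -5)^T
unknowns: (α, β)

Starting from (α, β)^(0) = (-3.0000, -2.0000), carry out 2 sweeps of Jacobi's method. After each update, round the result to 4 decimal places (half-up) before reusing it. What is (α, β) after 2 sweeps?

Iteration 1:
  α = (2 - (4)·-2.0000) / (8) = 1.2500
  β = (-5 - (4)·-3.0000) / (5) = 1.4000
Iteration 2:
  α = (2 - (4)·1.4000) / (8) = -0.4500
  β = (-5 - (4)·1.2500) / (5) = -2.0000

(-0.4500, -2.0000)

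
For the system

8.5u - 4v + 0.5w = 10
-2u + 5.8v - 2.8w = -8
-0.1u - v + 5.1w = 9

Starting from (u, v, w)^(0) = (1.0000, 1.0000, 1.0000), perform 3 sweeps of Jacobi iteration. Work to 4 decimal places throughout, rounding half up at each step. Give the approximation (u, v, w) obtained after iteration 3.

(1.1357, -0.2886, 1.8048)

Iteration 1:
  u = (10 - (-4)·1.0000 - (0.5)·1.0000) / (8.5) = 1.5882
  v = (-8 - (-2)·1.0000 - (-2.8)·1.0000) / (5.8) = -0.5517
  w = (9 - (-0.1)·1.0000 - (-1)·1.0000) / (5.1) = 1.9804
Iteration 2:
  u = (10 - (-4)·-0.5517 - (0.5)·1.9804) / (8.5) = 0.8004
  v = (-8 - (-2)·1.5882 - (-2.8)·1.9804) / (5.8) = 0.1244
  w = (9 - (-0.1)·1.5882 - (-1)·-0.5517) / (5.1) = 1.6877
Iteration 3:
  u = (10 - (-4)·0.1244 - (0.5)·1.6877) / (8.5) = 1.1357
  v = (-8 - (-2)·0.8004 - (-2.8)·1.6877) / (5.8) = -0.2886
  w = (9 - (-0.1)·0.8004 - (-1)·0.1244) / (5.1) = 1.8048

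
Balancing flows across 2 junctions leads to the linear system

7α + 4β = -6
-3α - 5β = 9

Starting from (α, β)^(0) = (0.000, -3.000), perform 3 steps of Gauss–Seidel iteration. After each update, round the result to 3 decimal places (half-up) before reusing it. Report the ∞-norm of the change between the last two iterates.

0.134

Iteration 1:
  α = (-6 - (4)·-3.000) / (7) = 0.857
  β = (9 - (-3)·0.857) / (-5) = -2.314
Iteration 2:
  α = (-6 - (4)·-2.314) / (7) = 0.465
  β = (9 - (-3)·0.465) / (-5) = -2.079
Iteration 3:
  α = (-6 - (4)·-2.079) / (7) = 0.331
  β = (9 - (-3)·0.331) / (-5) = -1.999
Change: (-0.134, 0.080) → max |·| = 0.134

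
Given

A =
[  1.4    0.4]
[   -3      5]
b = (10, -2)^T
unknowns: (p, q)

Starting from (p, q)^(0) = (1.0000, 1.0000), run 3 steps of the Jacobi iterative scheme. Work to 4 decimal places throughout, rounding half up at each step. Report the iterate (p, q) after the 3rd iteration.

(6.0816, 3.8514)

Iteration 1:
  p = (10 - (0.4)·1.0000) / (1.4) = 6.8571
  q = (-2 - (-3)·1.0000) / (5) = 0.2000
Iteration 2:
  p = (10 - (0.4)·0.2000) / (1.4) = 7.0857
  q = (-2 - (-3)·6.8571) / (5) = 3.7143
Iteration 3:
  p = (10 - (0.4)·3.7143) / (1.4) = 6.0816
  q = (-2 - (-3)·7.0857) / (5) = 3.8514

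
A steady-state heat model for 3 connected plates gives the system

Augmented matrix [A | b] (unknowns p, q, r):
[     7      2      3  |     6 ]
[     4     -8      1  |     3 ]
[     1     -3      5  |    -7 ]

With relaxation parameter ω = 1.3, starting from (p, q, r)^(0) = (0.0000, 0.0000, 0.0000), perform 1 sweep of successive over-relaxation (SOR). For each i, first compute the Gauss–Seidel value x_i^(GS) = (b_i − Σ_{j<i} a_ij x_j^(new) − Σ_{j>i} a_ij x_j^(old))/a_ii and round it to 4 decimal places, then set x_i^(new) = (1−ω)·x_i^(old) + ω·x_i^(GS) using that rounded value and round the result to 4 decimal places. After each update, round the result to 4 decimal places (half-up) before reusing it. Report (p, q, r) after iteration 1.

Iteration 1:
  p: GS value = (6 - (2)·0.0000 - (3)·0.0000) / (7) = 0.8571;  p ← (1−ω)·0.0000 + ω·0.8571 = 1.1142
  q: GS value = (3 - (4)·1.1142 - (1)·0.0000) / (-8) = 0.1821;  q ← (1−ω)·0.0000 + ω·0.1821 = 0.2367
  r: GS value = (-7 - (1)·1.1142 - (-3)·0.2367) / (5) = -1.4808;  r ← (1−ω)·0.0000 + ω·-1.4808 = -1.9250

(1.1142, 0.2367, -1.9250)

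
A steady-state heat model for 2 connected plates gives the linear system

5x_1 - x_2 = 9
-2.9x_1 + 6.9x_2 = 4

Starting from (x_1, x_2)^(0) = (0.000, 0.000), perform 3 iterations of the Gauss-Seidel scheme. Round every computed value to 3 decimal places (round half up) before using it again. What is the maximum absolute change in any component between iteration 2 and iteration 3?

0.023

Iteration 1:
  x_1 = (9 - (-1)·0.000) / (5) = 1.800
  x_2 = (4 - (-2.9)·1.800) / (6.9) = 1.336
Iteration 2:
  x_1 = (9 - (-1)·1.336) / (5) = 2.067
  x_2 = (4 - (-2.9)·2.067) / (6.9) = 1.448
Iteration 3:
  x_1 = (9 - (-1)·1.448) / (5) = 2.090
  x_2 = (4 - (-2.9)·2.090) / (6.9) = 1.458
Change: (0.023, 0.010) → max |·| = 0.023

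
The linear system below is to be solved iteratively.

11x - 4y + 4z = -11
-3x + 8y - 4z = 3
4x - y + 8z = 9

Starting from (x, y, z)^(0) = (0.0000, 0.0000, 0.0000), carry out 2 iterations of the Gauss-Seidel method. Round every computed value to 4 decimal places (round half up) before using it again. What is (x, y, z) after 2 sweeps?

Iteration 1:
  x = (-11 - (-4)·0.0000 - (4)·0.0000) / (11) = -1.0000
  y = (3 - (-3)·-1.0000 - (-4)·0.0000) / (8) = 0.0000
  z = (9 - (4)·-1.0000 - (-1)·0.0000) / (8) = 1.6250
Iteration 2:
  x = (-11 - (-4)·0.0000 - (4)·1.6250) / (11) = -1.5909
  y = (3 - (-3)·-1.5909 - (-4)·1.6250) / (8) = 0.5909
  z = (9 - (4)·-1.5909 - (-1)·0.5909) / (8) = 1.9943

(-1.5909, 0.5909, 1.9943)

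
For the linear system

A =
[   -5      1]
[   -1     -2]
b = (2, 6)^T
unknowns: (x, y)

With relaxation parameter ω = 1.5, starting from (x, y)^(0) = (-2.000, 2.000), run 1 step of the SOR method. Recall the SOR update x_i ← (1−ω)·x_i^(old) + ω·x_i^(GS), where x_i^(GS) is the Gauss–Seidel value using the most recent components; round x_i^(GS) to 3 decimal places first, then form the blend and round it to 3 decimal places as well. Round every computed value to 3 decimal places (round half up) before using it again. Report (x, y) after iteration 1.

(1.000, -6.250)

Iteration 1:
  x: GS value = (2 - (1)·2.000) / (-5) = 0.000;  x ← (1−ω)·-2.000 + ω·0.000 = 1.000
  y: GS value = (6 - (-1)·1.000) / (-2) = -3.500;  y ← (1−ω)·2.000 + ω·-3.500 = -6.250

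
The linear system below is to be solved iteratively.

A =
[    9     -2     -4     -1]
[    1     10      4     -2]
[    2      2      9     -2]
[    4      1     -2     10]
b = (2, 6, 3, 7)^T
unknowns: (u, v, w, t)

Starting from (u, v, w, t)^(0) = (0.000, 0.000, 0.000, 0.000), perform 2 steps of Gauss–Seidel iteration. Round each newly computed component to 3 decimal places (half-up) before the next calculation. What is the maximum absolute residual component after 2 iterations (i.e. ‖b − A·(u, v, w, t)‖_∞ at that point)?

0.449

Iteration 1:
  u = (2 - (-2)·0.000 - (-4)·0.000 - (-1)·0.000) / (9) = 0.222
  v = (6 - (1)·0.222 - (4)·0.000 - (-2)·0.000) / (10) = 0.578
  w = (3 - (2)·0.222 - (2)·0.578 - (-2)·0.000) / (9) = 0.156
  t = (7 - (4)·0.222 - (1)·0.578 - (-2)·0.156) / (10) = 0.585
Iteration 2:
  u = (2 - (-2)·0.578 - (-4)·0.156 - (-1)·0.585) / (9) = 0.485
  v = (6 - (1)·0.485 - (4)·0.156 - (-2)·0.585) / (10) = 0.606
  w = (3 - (2)·0.485 - (2)·0.606 - (-2)·0.585) / (9) = 0.221
  t = (7 - (4)·0.485 - (1)·0.606 - (-2)·0.221) / (10) = 0.490
Residual b − A·x = (0.221, -0.449, -0.191, -0.004); ∞-norm = 0.449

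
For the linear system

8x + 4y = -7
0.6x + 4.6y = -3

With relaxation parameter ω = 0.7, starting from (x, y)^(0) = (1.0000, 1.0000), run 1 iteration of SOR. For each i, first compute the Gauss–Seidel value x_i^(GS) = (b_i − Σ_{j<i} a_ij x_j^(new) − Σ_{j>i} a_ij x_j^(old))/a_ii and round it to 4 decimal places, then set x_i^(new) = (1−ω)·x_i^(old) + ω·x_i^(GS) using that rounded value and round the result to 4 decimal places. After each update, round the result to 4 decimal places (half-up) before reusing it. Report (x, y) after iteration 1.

(-0.6625, -0.0961)

Iteration 1:
  x: GS value = (-7 - (4)·1.0000) / (8) = -1.3750;  x ← (1−ω)·1.0000 + ω·-1.3750 = -0.6625
  y: GS value = (-3 - (0.6)·-0.6625) / (4.6) = -0.5658;  y ← (1−ω)·1.0000 + ω·-0.5658 = -0.0961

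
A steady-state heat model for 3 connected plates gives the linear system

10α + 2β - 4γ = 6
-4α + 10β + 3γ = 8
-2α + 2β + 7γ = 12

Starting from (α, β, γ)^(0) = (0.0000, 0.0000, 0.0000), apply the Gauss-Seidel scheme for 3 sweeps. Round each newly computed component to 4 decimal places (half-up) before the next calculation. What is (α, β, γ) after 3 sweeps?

(1.1723, 0.7295, 1.8408)

Iteration 1:
  α = (6 - (2)·0.0000 - (-4)·0.0000) / (10) = 0.6000
  β = (8 - (-4)·0.6000 - (3)·0.0000) / (10) = 1.0400
  γ = (12 - (-2)·0.6000 - (2)·1.0400) / (7) = 1.5886
Iteration 2:
  α = (6 - (2)·1.0400 - (-4)·1.5886) / (10) = 1.0274
  β = (8 - (-4)·1.0274 - (3)·1.5886) / (10) = 0.7344
  γ = (12 - (-2)·1.0274 - (2)·0.7344) / (7) = 1.7980
Iteration 3:
  α = (6 - (2)·0.7344 - (-4)·1.7980) / (10) = 1.1723
  β = (8 - (-4)·1.1723 - (3)·1.7980) / (10) = 0.7295
  γ = (12 - (-2)·1.1723 - (2)·0.7295) / (7) = 1.8408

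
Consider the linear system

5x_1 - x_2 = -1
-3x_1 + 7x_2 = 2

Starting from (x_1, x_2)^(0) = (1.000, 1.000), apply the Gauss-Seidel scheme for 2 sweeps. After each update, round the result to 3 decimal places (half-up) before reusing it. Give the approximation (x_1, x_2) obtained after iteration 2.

(-0.143, 0.224)

Iteration 1:
  x_1 = (-1 - (-1)·1.000) / (5) = 0.000
  x_2 = (2 - (-3)·0.000) / (7) = 0.286
Iteration 2:
  x_1 = (-1 - (-1)·0.286) / (5) = -0.143
  x_2 = (2 - (-3)·-0.143) / (7) = 0.224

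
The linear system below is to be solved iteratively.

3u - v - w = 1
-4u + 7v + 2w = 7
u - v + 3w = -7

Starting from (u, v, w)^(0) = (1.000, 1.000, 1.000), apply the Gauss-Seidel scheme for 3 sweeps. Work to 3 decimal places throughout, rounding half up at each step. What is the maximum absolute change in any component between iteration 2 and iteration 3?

0.271

Iteration 1:
  u = (1 - (-1)·1.000 - (-1)·1.000) / (3) = 1.000
  v = (7 - (-4)·1.000 - (2)·1.000) / (7) = 1.286
  w = (-7 - (1)·1.000 - (-1)·1.286) / (3) = -2.238
Iteration 2:
  u = (1 - (-1)·1.286 - (-1)·-2.238) / (3) = 0.016
  v = (7 - (-4)·0.016 - (2)·-2.238) / (7) = 1.649
  w = (-7 - (1)·0.016 - (-1)·1.649) / (3) = -1.789
Iteration 3:
  u = (1 - (-1)·1.649 - (-1)·-1.789) / (3) = 0.287
  v = (7 - (-4)·0.287 - (2)·-1.789) / (7) = 1.675
  w = (-7 - (1)·0.287 - (-1)·1.675) / (3) = -1.871
Change: (0.271, 0.026, -0.082) → max |·| = 0.271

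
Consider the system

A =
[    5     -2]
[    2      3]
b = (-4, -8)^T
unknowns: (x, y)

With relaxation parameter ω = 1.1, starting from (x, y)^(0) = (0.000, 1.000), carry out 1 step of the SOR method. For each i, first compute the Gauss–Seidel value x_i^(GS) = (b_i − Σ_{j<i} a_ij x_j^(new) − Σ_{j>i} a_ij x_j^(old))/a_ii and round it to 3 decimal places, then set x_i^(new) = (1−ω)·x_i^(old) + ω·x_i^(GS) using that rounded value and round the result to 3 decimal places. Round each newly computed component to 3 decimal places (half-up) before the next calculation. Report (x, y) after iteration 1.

Iteration 1:
  x: GS value = (-4 - (-2)·1.000) / (5) = -0.400;  x ← (1−ω)·0.000 + ω·-0.400 = -0.440
  y: GS value = (-8 - (2)·-0.440) / (3) = -2.373;  y ← (1−ω)·1.000 + ω·-2.373 = -2.710

(-0.440, -2.710)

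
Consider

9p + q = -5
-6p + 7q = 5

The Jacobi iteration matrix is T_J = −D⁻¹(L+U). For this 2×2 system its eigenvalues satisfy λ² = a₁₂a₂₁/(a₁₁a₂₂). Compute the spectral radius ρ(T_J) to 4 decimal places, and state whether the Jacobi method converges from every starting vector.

a₁₂a₂₁/(a₁₁a₂₂) = (1)·(-6) / ((9)·(7)) = -0.095238
ρ = √|-0.095238| = √0.095238 = 0.3086
ρ < 1, so Jacobi converges

0.3086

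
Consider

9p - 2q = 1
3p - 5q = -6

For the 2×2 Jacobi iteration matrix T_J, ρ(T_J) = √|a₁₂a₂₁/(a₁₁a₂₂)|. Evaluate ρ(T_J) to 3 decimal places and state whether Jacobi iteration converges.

a₁₂a₂₁/(a₁₁a₂₂) = (-2)·(3) / ((9)·(-5)) = 0.133333
ρ = √|0.133333| = √0.133333 = 0.365
ρ < 1, so Jacobi converges

0.365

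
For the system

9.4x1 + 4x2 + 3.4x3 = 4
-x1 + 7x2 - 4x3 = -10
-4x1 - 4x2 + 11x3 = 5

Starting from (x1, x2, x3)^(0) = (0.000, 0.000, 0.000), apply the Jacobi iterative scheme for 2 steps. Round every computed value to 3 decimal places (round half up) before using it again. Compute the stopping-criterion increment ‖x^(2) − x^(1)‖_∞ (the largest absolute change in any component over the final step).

0.443

Iteration 1:
  x1 = (4 - (4)·0.000 - (3.4)·0.000) / (9.4) = 0.426
  x2 = (-10 - (-1)·0.000 - (-4)·0.000) / (7) = -1.429
  x3 = (5 - (-4)·0.000 - (-4)·0.000) / (11) = 0.455
Iteration 2:
  x1 = (4 - (4)·-1.429 - (3.4)·0.455) / (9.4) = 0.869
  x2 = (-10 - (-1)·0.426 - (-4)·0.455) / (7) = -1.108
  x3 = (5 - (-4)·0.426 - (-4)·-1.429) / (11) = 0.090
Change: (0.443, 0.321, -0.365) → max |·| = 0.443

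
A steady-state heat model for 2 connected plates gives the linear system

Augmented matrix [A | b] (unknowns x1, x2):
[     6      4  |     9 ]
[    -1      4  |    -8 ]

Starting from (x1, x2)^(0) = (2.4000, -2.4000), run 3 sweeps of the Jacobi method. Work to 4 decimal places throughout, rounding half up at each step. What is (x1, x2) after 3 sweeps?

(2.3167, -1.3917)

Iteration 1:
  x1 = (9 - (4)·-2.4000) / (6) = 3.1000
  x2 = (-8 - (-1)·2.4000) / (4) = -1.4000
Iteration 2:
  x1 = (9 - (4)·-1.4000) / (6) = 2.4333
  x2 = (-8 - (-1)·3.1000) / (4) = -1.2250
Iteration 3:
  x1 = (9 - (4)·-1.2250) / (6) = 2.3167
  x2 = (-8 - (-1)·2.4333) / (4) = -1.3917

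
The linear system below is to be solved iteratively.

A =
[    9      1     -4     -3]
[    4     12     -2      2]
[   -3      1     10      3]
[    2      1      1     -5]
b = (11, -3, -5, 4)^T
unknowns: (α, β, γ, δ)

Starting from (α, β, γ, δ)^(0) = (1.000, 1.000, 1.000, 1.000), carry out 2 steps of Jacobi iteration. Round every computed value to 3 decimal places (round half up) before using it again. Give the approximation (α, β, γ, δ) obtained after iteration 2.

(1.020, -0.980, 0.125, -0.281)

Iteration 1:
  α = (11 - (1)·1.000 - (-4)·1.000 - (-3)·1.000) / (9) = 1.889
  β = (-3 - (4)·1.000 - (-2)·1.000 - (2)·1.000) / (12) = -0.583
  γ = (-5 - (-3)·1.000 - (1)·1.000 - (3)·1.000) / (10) = -0.600
  δ = (4 - (2)·1.000 - (1)·1.000 - (1)·1.000) / (-5) = 0.000
Iteration 2:
  α = (11 - (1)·-0.583 - (-4)·-0.600 - (-3)·0.000) / (9) = 1.020
  β = (-3 - (4)·1.889 - (-2)·-0.600 - (2)·0.000) / (12) = -0.980
  γ = (-5 - (-3)·1.889 - (1)·-0.583 - (3)·0.000) / (10) = 0.125
  δ = (4 - (2)·1.889 - (1)·-0.583 - (1)·-0.600) / (-5) = -0.281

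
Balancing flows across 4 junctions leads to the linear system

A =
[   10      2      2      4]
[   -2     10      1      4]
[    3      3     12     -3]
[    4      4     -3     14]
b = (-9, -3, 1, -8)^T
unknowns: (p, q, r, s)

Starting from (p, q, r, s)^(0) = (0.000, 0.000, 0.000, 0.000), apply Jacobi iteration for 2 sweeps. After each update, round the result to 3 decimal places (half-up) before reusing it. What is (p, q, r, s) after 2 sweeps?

(-0.628, -0.260, 0.241, -0.211)

Iteration 1:
  p = (-9 - (2)·0.000 - (2)·0.000 - (4)·0.000) / (10) = -0.900
  q = (-3 - (-2)·0.000 - (1)·0.000 - (4)·0.000) / (10) = -0.300
  r = (1 - (3)·0.000 - (3)·0.000 - (-3)·0.000) / (12) = 0.083
  s = (-8 - (4)·0.000 - (4)·0.000 - (-3)·0.000) / (14) = -0.571
Iteration 2:
  p = (-9 - (2)·-0.300 - (2)·0.083 - (4)·-0.571) / (10) = -0.628
  q = (-3 - (-2)·-0.900 - (1)·0.083 - (4)·-0.571) / (10) = -0.260
  r = (1 - (3)·-0.900 - (3)·-0.300 - (-3)·-0.571) / (12) = 0.241
  s = (-8 - (4)·-0.900 - (4)·-0.300 - (-3)·0.083) / (14) = -0.211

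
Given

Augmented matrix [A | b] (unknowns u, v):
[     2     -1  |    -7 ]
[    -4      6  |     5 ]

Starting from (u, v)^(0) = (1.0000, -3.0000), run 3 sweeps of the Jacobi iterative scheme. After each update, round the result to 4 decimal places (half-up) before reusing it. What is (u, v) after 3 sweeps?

Iteration 1:
  u = (-7 - (-1)·-3.0000) / (2) = -5.0000
  v = (5 - (-4)·1.0000) / (6) = 1.5000
Iteration 2:
  u = (-7 - (-1)·1.5000) / (2) = -2.7500
  v = (5 - (-4)·-5.0000) / (6) = -2.5000
Iteration 3:
  u = (-7 - (-1)·-2.5000) / (2) = -4.7500
  v = (5 - (-4)·-2.7500) / (6) = -1.0000

(-4.7500, -1.0000)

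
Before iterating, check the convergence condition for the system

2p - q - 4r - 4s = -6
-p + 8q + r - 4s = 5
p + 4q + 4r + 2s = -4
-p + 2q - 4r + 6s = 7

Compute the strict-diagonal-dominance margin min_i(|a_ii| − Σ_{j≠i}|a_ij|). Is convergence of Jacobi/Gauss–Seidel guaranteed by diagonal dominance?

row 1: |2| − (1+4+4) = -7
row 2: |8| − (1+1+4) = 2
row 3: |4| − (1+4+2) = -3
row 4: |6| − (1+2+4) = -1
minimum over rows = -7 → not strictly diagonally dominant

-7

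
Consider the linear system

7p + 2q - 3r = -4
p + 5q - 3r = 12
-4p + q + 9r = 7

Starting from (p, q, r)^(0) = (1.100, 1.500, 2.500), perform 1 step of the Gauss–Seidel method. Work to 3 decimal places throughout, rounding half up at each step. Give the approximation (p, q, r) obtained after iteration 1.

(0.071, 3.886, 0.378)

Iteration 1:
  p = (-4 - (2)·1.500 - (-3)·2.500) / (7) = 0.071
  q = (12 - (1)·0.071 - (-3)·2.500) / (5) = 3.886
  r = (7 - (-4)·0.071 - (1)·3.886) / (9) = 0.378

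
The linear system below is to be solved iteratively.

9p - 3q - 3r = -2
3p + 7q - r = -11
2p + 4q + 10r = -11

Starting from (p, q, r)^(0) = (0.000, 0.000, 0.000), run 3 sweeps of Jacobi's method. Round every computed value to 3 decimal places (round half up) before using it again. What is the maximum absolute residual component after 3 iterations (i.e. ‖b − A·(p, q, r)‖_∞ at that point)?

2.322

Iteration 1:
  p = (-2 - (-3)·0.000 - (-3)·0.000) / (9) = -0.222
  q = (-11 - (3)·0.000 - (-1)·0.000) / (7) = -1.571
  r = (-11 - (2)·0.000 - (4)·0.000) / (10) = -1.100
Iteration 2:
  p = (-2 - (-3)·-1.571 - (-3)·-1.100) / (9) = -1.113
  q = (-11 - (3)·-0.222 - (-1)·-1.100) / (7) = -1.633
  r = (-11 - (2)·-0.222 - (4)·-1.571) / (10) = -0.427
Iteration 3:
  p = (-2 - (-3)·-1.633 - (-3)·-0.427) / (9) = -0.909
  q = (-11 - (3)·-1.113 - (-1)·-0.427) / (7) = -1.155
  r = (-11 - (2)·-1.113 - (4)·-1.633) / (10) = -0.224
Residual b − A·x = (2.044, -0.412, -2.322); ∞-norm = 2.322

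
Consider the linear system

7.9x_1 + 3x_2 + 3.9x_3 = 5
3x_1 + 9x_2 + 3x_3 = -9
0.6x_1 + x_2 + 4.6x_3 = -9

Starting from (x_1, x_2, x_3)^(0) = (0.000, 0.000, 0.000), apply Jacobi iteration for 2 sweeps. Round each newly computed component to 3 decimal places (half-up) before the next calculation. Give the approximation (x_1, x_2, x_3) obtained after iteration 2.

(1.979, -0.559, -1.822)

Iteration 1:
  x_1 = (5 - (3)·0.000 - (3.9)·0.000) / (7.9) = 0.633
  x_2 = (-9 - (3)·0.000 - (3)·0.000) / (9) = -1.000
  x_3 = (-9 - (0.6)·0.000 - (1)·0.000) / (4.6) = -1.957
Iteration 2:
  x_1 = (5 - (3)·-1.000 - (3.9)·-1.957) / (7.9) = 1.979
  x_2 = (-9 - (3)·0.633 - (3)·-1.957) / (9) = -0.559
  x_3 = (-9 - (0.6)·0.633 - (1)·-1.000) / (4.6) = -1.822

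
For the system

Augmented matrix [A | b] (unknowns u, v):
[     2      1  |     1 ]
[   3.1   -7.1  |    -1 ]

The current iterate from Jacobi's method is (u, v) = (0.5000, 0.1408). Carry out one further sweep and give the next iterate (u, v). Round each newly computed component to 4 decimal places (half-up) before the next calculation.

(0.4296, 0.3592)

One sweep:
  u = (1 - (1)·0.1408) / (2) = 0.4296
  v = (-1 - (3.1)·0.5000) / (-7.1) = 0.3592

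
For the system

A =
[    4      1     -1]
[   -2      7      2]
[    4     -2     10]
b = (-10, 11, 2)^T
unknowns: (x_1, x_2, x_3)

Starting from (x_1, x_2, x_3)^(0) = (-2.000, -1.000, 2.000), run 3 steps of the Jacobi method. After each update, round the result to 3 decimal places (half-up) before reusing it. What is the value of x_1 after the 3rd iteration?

-2.464

Iteration 1:
  x_1 = (-10 - (1)·-1.000 - (-1)·2.000) / (4) = -1.750
  x_2 = (11 - (-2)·-2.000 - (2)·2.000) / (7) = 0.429
  x_3 = (2 - (4)·-2.000 - (-2)·-1.000) / (10) = 0.800
Iteration 2:
  x_1 = (-10 - (1)·0.429 - (-1)·0.800) / (4) = -2.407
  x_2 = (11 - (-2)·-1.750 - (2)·0.800) / (7) = 0.843
  x_3 = (2 - (4)·-1.750 - (-2)·0.429) / (10) = 0.986
Iteration 3:
  x_1 = (-10 - (1)·0.843 - (-1)·0.986) / (4) = -2.464
  x_2 = (11 - (-2)·-2.407 - (2)·0.986) / (7) = 0.602
  x_3 = (2 - (4)·-2.407 - (-2)·0.843) / (10) = 1.331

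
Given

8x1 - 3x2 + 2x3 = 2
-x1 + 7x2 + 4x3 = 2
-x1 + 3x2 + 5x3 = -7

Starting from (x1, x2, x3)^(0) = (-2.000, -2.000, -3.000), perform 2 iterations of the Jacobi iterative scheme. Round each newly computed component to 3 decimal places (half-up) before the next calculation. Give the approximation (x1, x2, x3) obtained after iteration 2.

Iteration 1:
  x1 = (2 - (-3)·-2.000 - (2)·-3.000) / (8) = 0.250
  x2 = (2 - (-1)·-2.000 - (4)·-3.000) / (7) = 1.714
  x3 = (-7 - (-1)·-2.000 - (3)·-2.000) / (5) = -0.600
Iteration 2:
  x1 = (2 - (-3)·1.714 - (2)·-0.600) / (8) = 1.043
  x2 = (2 - (-1)·0.250 - (4)·-0.600) / (7) = 0.664
  x3 = (-7 - (-1)·0.250 - (3)·1.714) / (5) = -2.378

(1.043, 0.664, -2.378)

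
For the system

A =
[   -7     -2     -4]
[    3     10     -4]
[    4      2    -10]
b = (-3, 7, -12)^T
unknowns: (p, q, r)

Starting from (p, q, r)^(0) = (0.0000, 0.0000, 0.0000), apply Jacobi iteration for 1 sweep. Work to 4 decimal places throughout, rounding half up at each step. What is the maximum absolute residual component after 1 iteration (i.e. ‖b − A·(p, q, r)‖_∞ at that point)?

6.2002

Iteration 1:
  p = (-3 - (-2)·0.0000 - (-4)·0.0000) / (-7) = 0.4286
  q = (7 - (3)·0.0000 - (-4)·0.0000) / (10) = 0.7000
  r = (-12 - (4)·0.0000 - (2)·0.0000) / (-10) = 1.2000
Residual b − A·x = (6.2002, 3.5142, -3.1144); ∞-norm = 6.2002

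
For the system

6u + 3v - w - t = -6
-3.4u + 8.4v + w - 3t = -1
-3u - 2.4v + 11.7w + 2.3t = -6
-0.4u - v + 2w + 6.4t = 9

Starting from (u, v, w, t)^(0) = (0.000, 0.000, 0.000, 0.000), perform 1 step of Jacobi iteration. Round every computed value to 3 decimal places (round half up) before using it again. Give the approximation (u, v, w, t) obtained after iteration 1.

Iteration 1:
  u = (-6 - (3)·0.000 - (-1)·0.000 - (-1)·0.000) / (6) = -1.000
  v = (-1 - (-3.4)·0.000 - (1)·0.000 - (-3)·0.000) / (8.4) = -0.119
  w = (-6 - (-3)·0.000 - (-2.4)·0.000 - (2.3)·0.000) / (11.7) = -0.513
  t = (9 - (-0.4)·0.000 - (-1)·0.000 - (2)·0.000) / (6.4) = 1.406

(-1.000, -0.119, -0.513, 1.406)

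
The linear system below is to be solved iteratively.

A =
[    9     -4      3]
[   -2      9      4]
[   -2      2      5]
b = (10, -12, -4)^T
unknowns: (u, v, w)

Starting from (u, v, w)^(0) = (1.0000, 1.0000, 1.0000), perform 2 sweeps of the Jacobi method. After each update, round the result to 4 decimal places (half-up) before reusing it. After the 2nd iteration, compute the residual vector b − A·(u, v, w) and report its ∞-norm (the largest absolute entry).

Iteration 1:
  u = (10 - (-4)·1.0000 - (3)·1.0000) / (9) = 1.2222
  v = (-12 - (-2)·1.0000 - (4)·1.0000) / (9) = -1.5556
  w = (-4 - (-2)·1.0000 - (2)·1.0000) / (5) = -0.8000
Iteration 2:
  u = (10 - (-4)·-1.5556 - (3)·-0.8000) / (9) = 0.6864
  v = (-12 - (-2)·1.2222 - (4)·-0.8000) / (9) = -0.7062
  w = (-4 - (-2)·1.2222 - (2)·-1.5556) / (5) = 0.3111
Residual b − A·x = (0.0643, -5.5158, -2.7703); ∞-norm = 5.5158

5.5158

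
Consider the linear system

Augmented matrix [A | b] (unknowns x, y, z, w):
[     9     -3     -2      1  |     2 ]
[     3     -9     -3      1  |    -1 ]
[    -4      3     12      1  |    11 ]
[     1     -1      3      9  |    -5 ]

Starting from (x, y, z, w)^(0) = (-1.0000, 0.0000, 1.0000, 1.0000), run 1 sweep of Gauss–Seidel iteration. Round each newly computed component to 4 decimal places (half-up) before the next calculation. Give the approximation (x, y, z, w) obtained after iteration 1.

(0.3333, 0.0000, 0.9444, -0.9074)

Iteration 1:
  x = (2 - (-3)·0.0000 - (-2)·1.0000 - (1)·1.0000) / (9) = 0.3333
  y = (-1 - (3)·0.3333 - (-3)·1.0000 - (1)·1.0000) / (-9) = 0.0000
  z = (11 - (-4)·0.3333 - (3)·0.0000 - (1)·1.0000) / (12) = 0.9444
  w = (-5 - (1)·0.3333 - (-1)·0.0000 - (3)·0.9444) / (9) = -0.9074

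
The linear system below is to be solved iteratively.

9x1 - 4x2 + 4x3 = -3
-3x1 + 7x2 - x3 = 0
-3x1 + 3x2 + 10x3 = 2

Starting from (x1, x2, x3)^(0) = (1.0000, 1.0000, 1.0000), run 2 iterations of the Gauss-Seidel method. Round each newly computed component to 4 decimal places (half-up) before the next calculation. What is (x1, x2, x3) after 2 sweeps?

Iteration 1:
  x1 = (-3 - (-4)·1.0000 - (4)·1.0000) / (9) = -0.3333
  x2 = (0 - (-3)·-0.3333 - (-1)·1.0000) / (7) = 0.0000
  x3 = (2 - (-3)·-0.3333 - (3)·0.0000) / (10) = 0.1000
Iteration 2:
  x1 = (-3 - (-4)·0.0000 - (4)·0.1000) / (9) = -0.3778
  x2 = (0 - (-3)·-0.3778 - (-1)·0.1000) / (7) = -0.1476
  x3 = (2 - (-3)·-0.3778 - (3)·-0.1476) / (10) = 0.1309

(-0.3778, -0.1476, 0.1309)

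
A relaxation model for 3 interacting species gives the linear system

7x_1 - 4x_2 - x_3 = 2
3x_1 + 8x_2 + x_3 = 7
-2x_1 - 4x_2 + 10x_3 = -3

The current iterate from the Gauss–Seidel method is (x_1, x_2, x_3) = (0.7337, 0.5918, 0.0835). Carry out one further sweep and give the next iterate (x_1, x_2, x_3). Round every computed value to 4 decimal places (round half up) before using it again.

One sweep:
  x_1 = (2 - (-4)·0.5918 - (-1)·0.0835) / (7) = 0.6358
  x_2 = (7 - (3)·0.6358 - (1)·0.0835) / (8) = 0.6261
  x_3 = (-3 - (-2)·0.6358 - (-4)·0.6261) / (10) = 0.0776

(0.6358, 0.6261, 0.0776)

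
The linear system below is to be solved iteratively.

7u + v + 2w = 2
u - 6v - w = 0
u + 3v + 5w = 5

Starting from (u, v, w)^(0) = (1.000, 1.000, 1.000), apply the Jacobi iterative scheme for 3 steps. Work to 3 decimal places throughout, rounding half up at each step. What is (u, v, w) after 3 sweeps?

(0.000, -0.133, 0.988)

Iteration 1:
  u = (2 - (1)·1.000 - (2)·1.000) / (7) = -0.143
  v = (0 - (1)·1.000 - (-1)·1.000) / (-6) = 0.000
  w = (5 - (1)·1.000 - (3)·1.000) / (5) = 0.200
Iteration 2:
  u = (2 - (1)·0.000 - (2)·0.200) / (7) = 0.229
  v = (0 - (1)·-0.143 - (-1)·0.200) / (-6) = -0.057
  w = (5 - (1)·-0.143 - (3)·0.000) / (5) = 1.029
Iteration 3:
  u = (2 - (1)·-0.057 - (2)·1.029) / (7) = 0.000
  v = (0 - (1)·0.229 - (-1)·1.029) / (-6) = -0.133
  w = (5 - (1)·0.229 - (3)·-0.057) / (5) = 0.988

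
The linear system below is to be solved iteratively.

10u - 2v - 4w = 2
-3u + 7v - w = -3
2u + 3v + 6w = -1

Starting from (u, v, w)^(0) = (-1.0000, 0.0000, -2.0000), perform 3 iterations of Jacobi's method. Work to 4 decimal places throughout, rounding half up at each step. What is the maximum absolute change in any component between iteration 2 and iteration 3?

Iteration 1:
  u = (2 - (-2)·0.0000 - (-4)·-2.0000) / (10) = -0.6000
  v = (-3 - (-3)·-1.0000 - (-1)·-2.0000) / (7) = -1.1429
  w = (-1 - (2)·-1.0000 - (3)·0.0000) / (6) = 0.1667
Iteration 2:
  u = (2 - (-2)·-1.1429 - (-4)·0.1667) / (10) = 0.0381
  v = (-3 - (-3)·-0.6000 - (-1)·0.1667) / (7) = -0.6619
  w = (-1 - (2)·-0.6000 - (3)·-1.1429) / (6) = 0.6048
Iteration 3:
  u = (2 - (-2)·-0.6619 - (-4)·0.6048) / (10) = 0.3095
  v = (-3 - (-3)·0.0381 - (-1)·0.6048) / (7) = -0.3258
  w = (-1 - (2)·0.0381 - (3)·-0.6619) / (6) = 0.1516
Change: (0.2714, 0.3361, -0.4532) → max |·| = 0.4532

0.4532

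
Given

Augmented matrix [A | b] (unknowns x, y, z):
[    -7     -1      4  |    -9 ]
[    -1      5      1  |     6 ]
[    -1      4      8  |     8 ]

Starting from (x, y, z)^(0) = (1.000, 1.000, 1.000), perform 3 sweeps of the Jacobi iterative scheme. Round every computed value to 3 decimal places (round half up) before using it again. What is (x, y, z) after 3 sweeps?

Iteration 1:
  x = (-9 - (-1)·1.000 - (4)·1.000) / (-7) = 1.714
  y = (6 - (-1)·1.000 - (1)·1.000) / (5) = 1.200
  z = (8 - (-1)·1.000 - (4)·1.000) / (8) = 0.625
Iteration 2:
  x = (-9 - (-1)·1.200 - (4)·0.625) / (-7) = 1.471
  y = (6 - (-1)·1.714 - (1)·0.625) / (5) = 1.418
  z = (8 - (-1)·1.714 - (4)·1.200) / (8) = 0.614
Iteration 3:
  x = (-9 - (-1)·1.418 - (4)·0.614) / (-7) = 1.434
  y = (6 - (-1)·1.471 - (1)·0.614) / (5) = 1.371
  z = (8 - (-1)·1.471 - (4)·1.418) / (8) = 0.475

(1.434, 1.371, 0.475)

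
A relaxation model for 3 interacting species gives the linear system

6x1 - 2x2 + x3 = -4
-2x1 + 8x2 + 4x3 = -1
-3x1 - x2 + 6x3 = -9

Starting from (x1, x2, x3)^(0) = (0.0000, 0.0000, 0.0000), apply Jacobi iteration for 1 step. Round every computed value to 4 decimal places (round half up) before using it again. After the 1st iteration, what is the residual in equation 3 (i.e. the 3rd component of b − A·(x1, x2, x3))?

-2.1251

Iteration 1:
  x1 = (-4 - (-2)·0.0000 - (1)·0.0000) / (6) = -0.6667
  x2 = (-1 - (-2)·0.0000 - (4)·0.0000) / (8) = -0.1250
  x3 = (-9 - (-3)·0.0000 - (-1)·0.0000) / (6) = -1.5000
Residual b − A·x = (1.2502, 4.6666, -2.1251)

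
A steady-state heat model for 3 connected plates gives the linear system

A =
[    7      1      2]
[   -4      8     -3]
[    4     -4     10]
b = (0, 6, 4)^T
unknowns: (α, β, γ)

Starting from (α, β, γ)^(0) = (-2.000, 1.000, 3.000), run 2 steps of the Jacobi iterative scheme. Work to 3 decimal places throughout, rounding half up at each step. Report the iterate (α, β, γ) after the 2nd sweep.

(-0.582, 0.850, 1.150)

Iteration 1:
  α = (0 - (1)·1.000 - (2)·3.000) / (7) = -1.000
  β = (6 - (-4)·-2.000 - (-3)·3.000) / (8) = 0.875
  γ = (4 - (4)·-2.000 - (-4)·1.000) / (10) = 1.600
Iteration 2:
  α = (0 - (1)·0.875 - (2)·1.600) / (7) = -0.582
  β = (6 - (-4)·-1.000 - (-3)·1.600) / (8) = 0.850
  γ = (4 - (4)·-1.000 - (-4)·0.875) / (10) = 1.150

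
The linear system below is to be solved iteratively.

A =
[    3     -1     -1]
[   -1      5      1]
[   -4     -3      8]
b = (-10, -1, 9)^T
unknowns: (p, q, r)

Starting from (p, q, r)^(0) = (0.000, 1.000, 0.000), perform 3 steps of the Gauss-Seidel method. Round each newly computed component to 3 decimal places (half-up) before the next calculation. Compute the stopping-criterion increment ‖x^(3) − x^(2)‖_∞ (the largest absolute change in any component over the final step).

Iteration 1:
  p = (-10 - (-1)·1.000 - (-1)·0.000) / (3) = -3.000
  q = (-1 - (-1)·-3.000 - (1)·0.000) / (5) = -0.800
  r = (9 - (-4)·-3.000 - (-3)·-0.800) / (8) = -0.675
Iteration 2:
  p = (-10 - (-1)·-0.800 - (-1)·-0.675) / (3) = -3.825
  q = (-1 - (-1)·-3.825 - (1)·-0.675) / (5) = -0.830
  r = (9 - (-4)·-3.825 - (-3)·-0.830) / (8) = -1.099
Iteration 3:
  p = (-10 - (-1)·-0.830 - (-1)·-1.099) / (3) = -3.976
  q = (-1 - (-1)·-3.976 - (1)·-1.099) / (5) = -0.775
  r = (9 - (-4)·-3.976 - (-3)·-0.775) / (8) = -1.154
Change: (-0.151, 0.055, -0.055) → max |·| = 0.151

0.151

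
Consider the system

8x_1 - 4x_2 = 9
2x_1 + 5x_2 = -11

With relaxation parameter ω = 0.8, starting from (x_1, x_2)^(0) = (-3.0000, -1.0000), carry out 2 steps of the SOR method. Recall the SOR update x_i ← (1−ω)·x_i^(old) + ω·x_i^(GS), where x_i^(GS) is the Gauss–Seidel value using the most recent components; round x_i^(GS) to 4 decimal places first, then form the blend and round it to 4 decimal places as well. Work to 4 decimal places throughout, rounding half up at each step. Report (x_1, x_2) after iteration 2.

(0.1088, -2.1804)

Iteration 1:
  x_1: GS value = (9 - (-4)·-1.0000) / (8) = 0.6250;  x_1 ← (1−ω)·-3.0000 + ω·0.6250 = -0.1000
  x_2: GS value = (-11 - (2)·-0.1000) / (5) = -2.1600;  x_2 ← (1−ω)·-1.0000 + ω·-2.1600 = -1.9280
Iteration 2:
  x_1: GS value = (9 - (-4)·-1.9280) / (8) = 0.1610;  x_1 ← (1−ω)·-0.1000 + ω·0.1610 = 0.1088
  x_2: GS value = (-11 - (2)·0.1088) / (5) = -2.2435;  x_2 ← (1−ω)·-1.9280 + ω·-2.2435 = -2.1804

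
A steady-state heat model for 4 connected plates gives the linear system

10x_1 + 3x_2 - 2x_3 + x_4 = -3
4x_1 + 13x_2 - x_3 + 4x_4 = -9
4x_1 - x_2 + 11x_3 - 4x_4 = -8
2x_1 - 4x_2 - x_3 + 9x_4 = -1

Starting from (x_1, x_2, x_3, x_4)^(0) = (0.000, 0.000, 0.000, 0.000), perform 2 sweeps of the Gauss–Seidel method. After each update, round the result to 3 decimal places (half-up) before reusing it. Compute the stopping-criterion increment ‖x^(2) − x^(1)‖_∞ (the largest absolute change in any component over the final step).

0.167

Iteration 1:
  x_1 = (-3 - (3)·0.000 - (-2)·0.000 - (1)·0.000) / (10) = -0.300
  x_2 = (-9 - (4)·-0.300 - (-1)·0.000 - (4)·0.000) / (13) = -0.600
  x_3 = (-8 - (4)·-0.300 - (-1)·-0.600 - (-4)·0.000) / (11) = -0.673
  x_4 = (-1 - (2)·-0.300 - (-4)·-0.600 - (-1)·-0.673) / (9) = -0.386
Iteration 2:
  x_1 = (-3 - (3)·-0.600 - (-2)·-0.673 - (1)·-0.386) / (10) = -0.216
  x_2 = (-9 - (4)·-0.216 - (-1)·-0.673 - (4)·-0.386) / (13) = -0.559
  x_3 = (-8 - (4)·-0.216 - (-1)·-0.559 - (-4)·-0.386) / (11) = -0.840
  x_4 = (-1 - (2)·-0.216 - (-4)·-0.559 - (-1)·-0.840) / (9) = -0.405
Change: (0.084, 0.041, -0.167, -0.019) → max |·| = 0.167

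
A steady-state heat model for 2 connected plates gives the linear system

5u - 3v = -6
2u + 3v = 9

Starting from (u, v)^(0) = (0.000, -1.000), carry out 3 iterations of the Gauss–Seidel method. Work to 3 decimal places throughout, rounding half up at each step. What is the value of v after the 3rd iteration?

2.952

Iteration 1:
  u = (-6 - (-3)·-1.000) / (5) = -1.800
  v = (9 - (2)·-1.800) / (3) = 4.200
Iteration 2:
  u = (-6 - (-3)·4.200) / (5) = 1.320
  v = (9 - (2)·1.320) / (3) = 2.120
Iteration 3:
  u = (-6 - (-3)·2.120) / (5) = 0.072
  v = (9 - (2)·0.072) / (3) = 2.952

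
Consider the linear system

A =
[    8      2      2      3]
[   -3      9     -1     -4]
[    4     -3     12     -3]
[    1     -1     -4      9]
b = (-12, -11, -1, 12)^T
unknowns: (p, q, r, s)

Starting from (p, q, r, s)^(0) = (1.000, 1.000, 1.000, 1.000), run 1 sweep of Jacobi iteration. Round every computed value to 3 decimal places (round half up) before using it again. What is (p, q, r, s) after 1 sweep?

(-2.375, -0.333, 0.083, 1.778)

Iteration 1:
  p = (-12 - (2)·1.000 - (2)·1.000 - (3)·1.000) / (8) = -2.375
  q = (-11 - (-3)·1.000 - (-1)·1.000 - (-4)·1.000) / (9) = -0.333
  r = (-1 - (4)·1.000 - (-3)·1.000 - (-3)·1.000) / (12) = 0.083
  s = (12 - (1)·1.000 - (-1)·1.000 - (-4)·1.000) / (9) = 1.778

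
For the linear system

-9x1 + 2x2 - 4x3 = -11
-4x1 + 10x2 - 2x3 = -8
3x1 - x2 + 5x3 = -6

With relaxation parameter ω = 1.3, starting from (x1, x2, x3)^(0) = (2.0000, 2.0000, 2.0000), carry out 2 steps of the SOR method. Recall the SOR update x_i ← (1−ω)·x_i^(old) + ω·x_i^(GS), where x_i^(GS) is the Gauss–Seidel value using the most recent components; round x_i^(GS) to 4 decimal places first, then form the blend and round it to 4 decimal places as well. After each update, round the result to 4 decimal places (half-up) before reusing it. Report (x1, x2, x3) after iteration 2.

Iteration 1:
  x1: GS value = (-11 - (2)·2.0000 - (-4)·2.0000) / (-9) = 0.7778;  x1 ← (1−ω)·2.0000 + ω·0.7778 = 0.4111
  x2: GS value = (-8 - (-4)·0.4111 - (-2)·2.0000) / (10) = -0.2356;  x2 ← (1−ω)·2.0000 + ω·-0.2356 = -0.9063
  x3: GS value = (-6 - (3)·0.4111 - (-1)·-0.9063) / (5) = -1.6279;  x3 ← (1−ω)·2.0000 + ω·-1.6279 = -2.7163
Iteration 2:
  x1: GS value = (-11 - (2)·-0.9063 - (-4)·-2.7163) / (-9) = 2.2281;  x1 ← (1−ω)·0.4111 + ω·2.2281 = 2.7732
  x2: GS value = (-8 - (-4)·2.7732 - (-2)·-2.7163) / (10) = -0.2340;  x2 ← (1−ω)·-0.9063 + ω·-0.2340 = -0.0323
  x3: GS value = (-6 - (3)·2.7732 - (-1)·-0.0323) / (5) = -2.8704;  x3 ← (1−ω)·-2.7163 + ω·-2.8704 = -2.9166

(2.7732, -0.0323, -2.9166)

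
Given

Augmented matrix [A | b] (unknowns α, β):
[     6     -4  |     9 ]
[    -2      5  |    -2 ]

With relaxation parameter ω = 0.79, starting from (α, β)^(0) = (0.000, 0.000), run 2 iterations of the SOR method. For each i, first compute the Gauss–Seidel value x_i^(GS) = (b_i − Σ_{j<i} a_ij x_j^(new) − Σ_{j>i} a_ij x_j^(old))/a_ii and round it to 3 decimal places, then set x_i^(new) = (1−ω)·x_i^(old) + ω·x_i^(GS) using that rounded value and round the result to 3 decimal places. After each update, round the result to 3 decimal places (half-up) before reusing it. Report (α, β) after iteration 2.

(1.465, 0.159)

Iteration 1:
  α: GS value = (9 - (-4)·0.000) / (6) = 1.500;  α ← (1−ω)·0.000 + ω·1.500 = 1.185
  β: GS value = (-2 - (-2)·1.185) / (5) = 0.074;  β ← (1−ω)·0.000 + ω·0.074 = 0.058
Iteration 2:
  α: GS value = (9 - (-4)·0.058) / (6) = 1.539;  α ← (1−ω)·1.185 + ω·1.539 = 1.465
  β: GS value = (-2 - (-2)·1.465) / (5) = 0.186;  β ← (1−ω)·0.058 + ω·0.186 = 0.159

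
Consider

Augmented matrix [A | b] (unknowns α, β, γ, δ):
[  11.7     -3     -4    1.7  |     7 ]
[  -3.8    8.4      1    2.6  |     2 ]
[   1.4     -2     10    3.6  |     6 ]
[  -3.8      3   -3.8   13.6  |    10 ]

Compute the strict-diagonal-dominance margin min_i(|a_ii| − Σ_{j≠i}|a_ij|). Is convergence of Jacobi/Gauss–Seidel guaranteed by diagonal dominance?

row 1: |11.7| − (3+4+1.7) = 3
row 2: |8.4| − (3.8+1+2.6) = 1
row 3: |10| − (1.4+2+3.6) = 3
row 4: |13.6| − (3.8+3+3.8) = 3
minimum over rows = 1 → strictly diagonally dominant (convergence guaranteed)

1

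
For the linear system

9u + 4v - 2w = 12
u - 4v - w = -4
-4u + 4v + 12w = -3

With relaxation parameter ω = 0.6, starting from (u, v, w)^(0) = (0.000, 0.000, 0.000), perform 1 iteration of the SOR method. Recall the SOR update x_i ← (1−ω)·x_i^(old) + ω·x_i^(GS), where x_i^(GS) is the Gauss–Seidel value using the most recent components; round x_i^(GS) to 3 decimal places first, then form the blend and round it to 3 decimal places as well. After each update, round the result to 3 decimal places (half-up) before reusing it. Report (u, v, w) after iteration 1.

(0.800, 0.720, -0.134)

Iteration 1:
  u: GS value = (12 - (4)·0.000 - (-2)·0.000) / (9) = 1.333;  u ← (1−ω)·0.000 + ω·1.333 = 0.800
  v: GS value = (-4 - (1)·0.800 - (-1)·0.000) / (-4) = 1.200;  v ← (1−ω)·0.000 + ω·1.200 = 0.720
  w: GS value = (-3 - (-4)·0.800 - (4)·0.720) / (12) = -0.223;  w ← (1−ω)·0.000 + ω·-0.223 = -0.134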